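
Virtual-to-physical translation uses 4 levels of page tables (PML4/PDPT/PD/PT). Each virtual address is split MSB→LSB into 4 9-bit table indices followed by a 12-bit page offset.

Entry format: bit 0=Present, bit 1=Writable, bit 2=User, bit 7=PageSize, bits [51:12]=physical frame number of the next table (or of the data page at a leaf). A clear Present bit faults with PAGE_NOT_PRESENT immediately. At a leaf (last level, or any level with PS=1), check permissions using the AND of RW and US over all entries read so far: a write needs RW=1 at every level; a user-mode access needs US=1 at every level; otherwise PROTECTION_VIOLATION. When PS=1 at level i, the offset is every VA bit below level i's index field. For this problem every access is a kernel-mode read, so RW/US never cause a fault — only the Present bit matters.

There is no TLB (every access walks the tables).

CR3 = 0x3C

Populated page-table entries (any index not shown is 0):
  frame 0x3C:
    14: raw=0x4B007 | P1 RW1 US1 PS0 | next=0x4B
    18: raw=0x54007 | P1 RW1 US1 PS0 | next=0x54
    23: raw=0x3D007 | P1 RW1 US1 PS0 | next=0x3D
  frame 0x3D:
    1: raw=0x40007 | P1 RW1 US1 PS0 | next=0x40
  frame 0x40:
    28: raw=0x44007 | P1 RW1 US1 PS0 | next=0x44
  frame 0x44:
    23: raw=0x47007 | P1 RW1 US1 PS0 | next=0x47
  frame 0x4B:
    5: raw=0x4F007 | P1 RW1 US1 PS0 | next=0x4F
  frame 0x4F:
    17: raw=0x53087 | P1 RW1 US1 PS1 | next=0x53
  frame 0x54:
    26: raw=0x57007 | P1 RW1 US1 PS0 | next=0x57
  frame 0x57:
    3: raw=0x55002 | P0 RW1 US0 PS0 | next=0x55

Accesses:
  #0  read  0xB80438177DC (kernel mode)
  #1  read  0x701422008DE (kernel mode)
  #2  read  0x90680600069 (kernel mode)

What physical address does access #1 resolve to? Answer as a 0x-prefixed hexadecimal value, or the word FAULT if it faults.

Trace:
#0 VA=0xB80438177DC (r,kernel):
  L0 @0x3C[23] → 0x3D007  P=1,RW=1,US=1,PS=0
  L1 @0x3D[1] → 0x40007  P=1,RW=1,US=1,PS=0
  L2 @0x40[28] → 0x44007  P=1,RW=1,US=1,PS=0
  L3 @0x44[23] → 0x47007  P=1,RW=1,US=1,PS=0
  ⇒ phys 0x477DC  [4 reads]
#1 VA=0x701422008DE (r,kernel):
  L0 @0x3C[14] → 0x4B007  P=1,RW=1,US=1,PS=0
  L1 @0x4B[5] → 0x4F007  P=1,RW=1,US=1,PS=0
  L2 @0x4F[17] → 0x53087  P=1,RW=1,US=1,PS=1
  ⇒ phys 0x538DE (huge @L2)  [3 reads]
#2 VA=0x90680600069 (r,kernel):
  L0 @0x3C[18] → 0x54007  P=1,RW=1,US=1,PS=0
  L1 @0x54[26] → 0x57007  P=1,RW=1,US=1,PS=0
  L2 @0x57[3] → 0x55002  P=0,RW=1,US=0,PS=0
  ⇒ fault: PAGE_NOT_PRESENT  — 3 lookups

Access #1 PA: 0x538DE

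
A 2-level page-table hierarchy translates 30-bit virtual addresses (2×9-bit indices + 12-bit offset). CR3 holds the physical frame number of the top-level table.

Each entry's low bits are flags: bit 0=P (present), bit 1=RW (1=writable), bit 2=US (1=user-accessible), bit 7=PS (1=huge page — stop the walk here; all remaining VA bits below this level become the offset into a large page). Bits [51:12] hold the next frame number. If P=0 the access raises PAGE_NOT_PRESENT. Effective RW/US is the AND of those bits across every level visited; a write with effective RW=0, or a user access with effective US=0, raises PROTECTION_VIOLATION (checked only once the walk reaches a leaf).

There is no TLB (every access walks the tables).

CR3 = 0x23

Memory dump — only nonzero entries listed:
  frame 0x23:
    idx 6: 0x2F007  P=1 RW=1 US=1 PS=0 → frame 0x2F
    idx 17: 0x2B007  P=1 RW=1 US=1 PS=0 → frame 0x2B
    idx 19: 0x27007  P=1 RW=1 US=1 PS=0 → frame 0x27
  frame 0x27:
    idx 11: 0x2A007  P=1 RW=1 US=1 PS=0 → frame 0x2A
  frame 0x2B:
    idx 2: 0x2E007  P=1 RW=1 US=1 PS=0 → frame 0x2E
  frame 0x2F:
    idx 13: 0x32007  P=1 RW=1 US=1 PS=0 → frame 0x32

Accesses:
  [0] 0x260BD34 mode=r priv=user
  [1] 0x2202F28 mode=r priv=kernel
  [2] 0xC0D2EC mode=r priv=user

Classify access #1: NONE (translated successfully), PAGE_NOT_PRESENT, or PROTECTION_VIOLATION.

Walk each access:
#0 VA=0x260BD34 (r,user):
  L0: frame=0x23 idx=19 entry=0x27007 [P=1 RW=1 US=1 PS=0]
  L1: frame=0x27 idx=11 entry=0x2A007 [P=1 RW=1 US=1 PS=0]
  → PA=0x2AD34  (2 entries read)
#1 VA=0x2202F28 (r,kernel):
  L0: frame=0x23 idx=17 entry=0x2B007 [P=1 RW=1 US=1 PS=0]
  L1: frame=0x2B idx=2 entry=0x2E007 [P=1 RW=1 US=1 PS=0]
  → PA=0x2EF28  (2 entries read)
#2 VA=0xC0D2EC (r,user):
  L0: frame=0x23 idx=6 entry=0x2F007 [P=1 RW=1 US=1 PS=0]
  L1: frame=0x2F idx=13 entry=0x32007 [P=1 RW=1 US=1 PS=0]
  → PA=0x322EC  (2 entries read)

Access #1 fault: NONE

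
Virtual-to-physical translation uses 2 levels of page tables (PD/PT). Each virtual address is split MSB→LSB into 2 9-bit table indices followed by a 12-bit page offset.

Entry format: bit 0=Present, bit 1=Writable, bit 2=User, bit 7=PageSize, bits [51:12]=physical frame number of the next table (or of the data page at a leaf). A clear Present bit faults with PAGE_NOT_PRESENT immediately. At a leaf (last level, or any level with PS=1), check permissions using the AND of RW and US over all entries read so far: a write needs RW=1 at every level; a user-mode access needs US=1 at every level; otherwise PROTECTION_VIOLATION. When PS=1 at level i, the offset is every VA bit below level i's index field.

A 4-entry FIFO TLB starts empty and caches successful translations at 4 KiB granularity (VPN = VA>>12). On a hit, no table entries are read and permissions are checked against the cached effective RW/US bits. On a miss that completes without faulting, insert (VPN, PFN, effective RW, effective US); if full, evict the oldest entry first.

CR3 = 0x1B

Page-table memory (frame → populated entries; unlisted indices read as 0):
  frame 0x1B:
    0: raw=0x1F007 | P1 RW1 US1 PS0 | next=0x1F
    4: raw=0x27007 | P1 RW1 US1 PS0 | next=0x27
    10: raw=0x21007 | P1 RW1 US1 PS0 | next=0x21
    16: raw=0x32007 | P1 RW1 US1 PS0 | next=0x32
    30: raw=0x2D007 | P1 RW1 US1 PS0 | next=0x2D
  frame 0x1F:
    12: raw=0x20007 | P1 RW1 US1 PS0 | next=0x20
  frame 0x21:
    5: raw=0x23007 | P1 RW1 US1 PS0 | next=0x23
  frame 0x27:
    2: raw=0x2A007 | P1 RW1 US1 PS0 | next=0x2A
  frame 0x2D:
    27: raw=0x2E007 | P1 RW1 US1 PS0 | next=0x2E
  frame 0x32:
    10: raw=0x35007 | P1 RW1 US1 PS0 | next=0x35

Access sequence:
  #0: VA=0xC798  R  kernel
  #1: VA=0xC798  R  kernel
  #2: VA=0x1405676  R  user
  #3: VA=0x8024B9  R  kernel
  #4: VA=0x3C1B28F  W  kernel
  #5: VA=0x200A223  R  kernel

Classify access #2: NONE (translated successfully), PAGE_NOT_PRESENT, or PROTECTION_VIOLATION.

Walk each access:
#0 VA=0xC798 (r,kernel):
  L0: frame=0x1B idx=0 entry=0x1F007 [P=1 RW=1 US=1 PS=0]
  L1: frame=0x1F idx=12 entry=0x20007 [P=1 RW=1 US=1 PS=0]
  ✓ 0x20798  — 2 lookups
#1 VA=0xC798 (r,kernel):
  TLB hit vpn=0xC → PA=0x20798
#2 VA=0x1405676 (r,user):
  L0: frame=0x1B idx=10 entry=0x21007 [P=1 RW=1 US=1 PS=0]
  L1: frame=0x21 idx=5 entry=0x23007 [P=1 RW=1 US=1 PS=0]
  ✓ 0x23676  — 2 lookups
#3 VA=0x8024B9 (r,kernel):
  L0: frame=0x1B idx=4 entry=0x27007 [P=1 RW=1 US=1 PS=0]
  L1: frame=0x27 idx=2 entry=0x2A007 [P=1 RW=1 US=1 PS=0]
  ✓ 0x2A4B9  — 2 lookups
#4 VA=0x3C1B28F (w,kernel):
  L0: frame=0x1B idx=30 entry=0x2D007 [P=1 RW=1 US=1 PS=0]
  L1: frame=0x2D idx=27 entry=0x2E007 [P=1 RW=1 US=1 PS=0]
  ✓ 0x2E28F  — 2 lookups
#5 VA=0x200A223 (r,kernel):
  L0: frame=0x1B idx=16 entry=0x32007 [P=1 RW=1 US=1 PS=0]
  L1: frame=0x32 idx=10 entry=0x35007 [P=1 RW=1 US=1 PS=0]
  ✓ 0x35223  — 2 lookups

Access #2 fault: NONE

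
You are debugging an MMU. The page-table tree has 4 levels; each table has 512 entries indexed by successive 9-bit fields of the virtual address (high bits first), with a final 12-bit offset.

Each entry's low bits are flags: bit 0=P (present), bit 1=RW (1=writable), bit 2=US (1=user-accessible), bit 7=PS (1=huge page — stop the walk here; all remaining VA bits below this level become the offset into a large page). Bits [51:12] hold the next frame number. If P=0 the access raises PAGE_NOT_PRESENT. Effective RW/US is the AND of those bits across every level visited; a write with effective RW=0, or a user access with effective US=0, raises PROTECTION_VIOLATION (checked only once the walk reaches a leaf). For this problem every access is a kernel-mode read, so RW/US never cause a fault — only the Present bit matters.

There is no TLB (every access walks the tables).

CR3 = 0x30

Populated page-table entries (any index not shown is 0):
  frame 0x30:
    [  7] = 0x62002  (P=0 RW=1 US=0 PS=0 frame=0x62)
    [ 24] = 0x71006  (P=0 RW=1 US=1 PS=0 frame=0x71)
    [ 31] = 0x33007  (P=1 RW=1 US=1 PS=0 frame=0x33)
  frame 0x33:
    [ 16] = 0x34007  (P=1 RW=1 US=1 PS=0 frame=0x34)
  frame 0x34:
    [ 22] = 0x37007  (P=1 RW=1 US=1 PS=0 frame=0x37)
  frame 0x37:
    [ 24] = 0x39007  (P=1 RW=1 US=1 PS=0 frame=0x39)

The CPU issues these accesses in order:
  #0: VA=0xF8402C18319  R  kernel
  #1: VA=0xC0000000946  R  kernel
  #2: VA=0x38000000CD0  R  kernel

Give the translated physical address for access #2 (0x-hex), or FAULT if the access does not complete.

Trace:
#0 VA=0xF8402C18319 (r,kernel):
  L0: frame=0x30 idx=31 entry=0x33007 [P=1 RW=1 US=1 PS=0]
  L1: frame=0x33 idx=16 entry=0x34007 [P=1 RW=1 US=1 PS=0]
  L2: frame=0x34 idx=22 entry=0x37007 [P=1 RW=1 US=1 PS=0]
  L3: frame=0x37 idx=24 entry=0x39007 [P=1 RW=1 US=1 PS=0]
  → PA=0x39319  (4 entries read)
#1 VA=0xC0000000946 (r,kernel):
  L0: frame=0x30 idx=24 entry=0x71006 [P=0 RW=1 US=1 PS=0]
  ⇒ fault: PAGE_NOT_PRESENT  — 1 lookups
#2 VA=0x38000000CD0 (r,kernel):
  L0: frame=0x30 idx=7 entry=0x62002 [P=0 RW=1 US=0 PS=0]
  ⇒ fault: PAGE_NOT_PRESENT  — 1 lookups

Access #2 PA: FAULT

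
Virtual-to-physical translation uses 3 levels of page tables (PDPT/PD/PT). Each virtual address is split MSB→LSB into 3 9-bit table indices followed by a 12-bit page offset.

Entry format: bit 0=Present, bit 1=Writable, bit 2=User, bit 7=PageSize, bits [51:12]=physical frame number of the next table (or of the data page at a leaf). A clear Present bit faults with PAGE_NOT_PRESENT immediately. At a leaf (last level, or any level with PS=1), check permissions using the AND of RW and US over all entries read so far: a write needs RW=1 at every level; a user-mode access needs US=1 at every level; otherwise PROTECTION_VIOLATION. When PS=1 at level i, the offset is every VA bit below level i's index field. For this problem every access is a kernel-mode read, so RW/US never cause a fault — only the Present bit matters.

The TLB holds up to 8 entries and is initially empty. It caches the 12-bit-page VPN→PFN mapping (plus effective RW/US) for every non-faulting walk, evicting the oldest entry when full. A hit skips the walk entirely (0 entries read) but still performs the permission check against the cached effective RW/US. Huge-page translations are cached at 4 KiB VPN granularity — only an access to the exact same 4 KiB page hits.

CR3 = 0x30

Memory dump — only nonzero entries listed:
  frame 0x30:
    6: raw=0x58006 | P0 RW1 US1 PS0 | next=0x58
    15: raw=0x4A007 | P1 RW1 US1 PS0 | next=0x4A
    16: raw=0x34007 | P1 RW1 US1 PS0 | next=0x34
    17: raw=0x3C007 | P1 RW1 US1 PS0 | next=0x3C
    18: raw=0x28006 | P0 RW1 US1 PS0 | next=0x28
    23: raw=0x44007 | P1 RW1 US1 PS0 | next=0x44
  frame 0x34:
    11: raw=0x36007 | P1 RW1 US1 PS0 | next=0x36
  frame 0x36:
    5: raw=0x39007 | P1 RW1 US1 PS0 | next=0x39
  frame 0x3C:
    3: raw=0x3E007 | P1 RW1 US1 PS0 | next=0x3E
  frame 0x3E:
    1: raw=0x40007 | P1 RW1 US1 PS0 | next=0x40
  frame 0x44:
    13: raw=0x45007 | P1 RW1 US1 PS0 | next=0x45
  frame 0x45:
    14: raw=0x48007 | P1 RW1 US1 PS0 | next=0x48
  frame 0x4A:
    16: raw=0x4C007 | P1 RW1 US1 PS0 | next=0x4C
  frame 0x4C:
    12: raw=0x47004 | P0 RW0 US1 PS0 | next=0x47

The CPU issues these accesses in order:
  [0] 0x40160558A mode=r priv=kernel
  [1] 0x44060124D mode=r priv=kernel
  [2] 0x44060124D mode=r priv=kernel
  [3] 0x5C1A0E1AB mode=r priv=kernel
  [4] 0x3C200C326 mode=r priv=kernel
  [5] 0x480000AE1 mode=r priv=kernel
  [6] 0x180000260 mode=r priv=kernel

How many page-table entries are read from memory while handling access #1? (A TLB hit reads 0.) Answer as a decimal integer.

Walk each access:
#0 VA=0x40160558A (r,kernel):
  L0 @0x30[16] → 0x34007  P=1,RW=1,US=1,PS=0
  L1 @0x34[11] → 0x36007  P=1,RW=1,US=1,PS=0
  L2 @0x36[5] → 0x39007  P=1,RW=1,US=1,PS=0
  → PA=0x3958A  (3 entries read)
#1 VA=0x44060124D (r,kernel):
  L0 @0x30[17] → 0x3C007  P=1,RW=1,US=1,PS=0
  L1 @0x3C[3] → 0x3E007  P=1,RW=1,US=1,PS=0
  L2 @0x3E[1] → 0x40007  P=1,RW=1,US=1,PS=0
  → PA=0x4024D  (3 entries read)
#2 VA=0x44060124D (r,kernel):
  TLB hit vpn=0x440601 → PA=0x4024D
#3 VA=0x5C1A0E1AB (r,kernel):
  L0 @0x30[23] → 0x44007  P=1,RW=1,US=1,PS=0
  L1 @0x44[13] → 0x45007  P=1,RW=1,US=1,PS=0
  L2 @0x45[14] → 0x48007  P=1,RW=1,US=1,PS=0
  → PA=0x481AB  (3 entries read)
#4 VA=0x3C200C326 (r,kernel):
  L0 @0x30[15] → 0x4A007  P=1,RW=1,US=1,PS=0
  L1 @0x4A[16] → 0x4C007  P=1,RW=1,US=1,PS=0
  L2 @0x4C[12] → 0x47004  P=0,RW=0,US=1,PS=0
  ✗ PAGE_NOT_PRESENT  [3 reads]
#5 VA=0x480000AE1 (r,kernel):
  L0 @0x30[18] → 0x28006  P=0,RW=1,US=1,PS=0
  ✗ PAGE_NOT_PRESENT  [1 reads]
#6 VA=0x180000260 (r,kernel):
  L0 @0x30[6] → 0x58006  P=0,RW=1,US=1,PS=0
  ✗ PAGE_NOT_PRESENT  [1 reads]

Entries read for #1: 3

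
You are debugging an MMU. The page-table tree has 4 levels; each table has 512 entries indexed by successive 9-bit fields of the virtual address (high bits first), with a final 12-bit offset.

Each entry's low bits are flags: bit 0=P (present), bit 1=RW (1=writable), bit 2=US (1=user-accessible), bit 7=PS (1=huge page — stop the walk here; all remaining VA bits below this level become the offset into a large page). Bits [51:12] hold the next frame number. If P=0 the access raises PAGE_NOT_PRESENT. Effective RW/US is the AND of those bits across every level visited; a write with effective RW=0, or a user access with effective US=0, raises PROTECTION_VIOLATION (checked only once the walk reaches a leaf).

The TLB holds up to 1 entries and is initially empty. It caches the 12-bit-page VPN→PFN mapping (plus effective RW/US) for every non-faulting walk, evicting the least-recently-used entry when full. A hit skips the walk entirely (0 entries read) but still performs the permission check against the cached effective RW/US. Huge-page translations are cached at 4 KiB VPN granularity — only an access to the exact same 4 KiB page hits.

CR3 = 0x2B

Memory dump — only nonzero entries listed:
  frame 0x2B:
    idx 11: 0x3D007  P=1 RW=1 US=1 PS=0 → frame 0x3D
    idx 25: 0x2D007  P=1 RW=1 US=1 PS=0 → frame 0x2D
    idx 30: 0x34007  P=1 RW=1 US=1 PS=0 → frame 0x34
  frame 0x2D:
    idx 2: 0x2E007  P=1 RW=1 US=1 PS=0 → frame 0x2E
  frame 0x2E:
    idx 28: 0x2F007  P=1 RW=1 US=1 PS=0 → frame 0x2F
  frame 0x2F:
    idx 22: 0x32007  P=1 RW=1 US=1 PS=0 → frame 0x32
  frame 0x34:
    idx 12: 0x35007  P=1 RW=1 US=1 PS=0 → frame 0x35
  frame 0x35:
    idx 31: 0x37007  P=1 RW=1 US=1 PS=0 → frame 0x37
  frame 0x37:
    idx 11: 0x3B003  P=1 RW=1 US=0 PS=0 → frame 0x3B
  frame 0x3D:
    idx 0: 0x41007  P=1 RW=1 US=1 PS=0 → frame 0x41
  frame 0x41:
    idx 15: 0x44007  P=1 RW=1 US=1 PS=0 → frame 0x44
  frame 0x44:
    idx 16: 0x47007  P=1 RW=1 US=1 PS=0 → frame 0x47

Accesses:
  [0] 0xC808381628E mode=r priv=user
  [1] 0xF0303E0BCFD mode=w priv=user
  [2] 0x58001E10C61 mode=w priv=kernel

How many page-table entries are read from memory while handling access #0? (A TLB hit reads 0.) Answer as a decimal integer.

Per-access translation:
#0 VA=0xC808381628E (r,user):
  L0: frame=0x2B idx=25 entry=0x2D007 [P=1 RW=1 US=1 PS=0]
  L1: frame=0x2D idx=2 entry=0x2E007 [P=1 RW=1 US=1 PS=0]
  L2: frame=0x2E idx=28 entry=0x2F007 [P=1 RW=1 US=1 PS=0]
  L3: frame=0x2F idx=22 entry=0x32007 [P=1 RW=1 US=1 PS=0]
  ✓ 0x3228E  — 4 lookups
#1 VA=0xF0303E0BCFD (w,user):
  L0: frame=0x2B idx=30 entry=0x34007 [P=1 RW=1 US=1 PS=0]
  L1: frame=0x34 idx=12 entry=0x35007 [P=1 RW=1 US=1 PS=0]
  L2: frame=0x35 idx=31 entry=0x37007 [P=1 RW=1 US=1 PS=0]
  L3: frame=0x37 idx=11 entry=0x3B003 [P=1 RW=1 US=0 PS=0]
  ✗ PROTECTION_VIOLATION  [4 reads]
#2 VA=0x58001E10C61 (w,kernel):
  L0: frame=0x2B idx=11 entry=0x3D007 [P=1 RW=1 US=1 PS=0]
  L1: frame=0x3D idx=0 entry=0x41007 [P=1 RW=1 US=1 PS=0]
  L2: frame=0x41 idx=15 entry=0x44007 [P=1 RW=1 US=1 PS=0]
  L3: frame=0x44 idx=16 entry=0x47007 [P=1 RW=1 US=1 PS=0]
  ✓ 0x47C61  — 4 lookups

Entries read for #0: 4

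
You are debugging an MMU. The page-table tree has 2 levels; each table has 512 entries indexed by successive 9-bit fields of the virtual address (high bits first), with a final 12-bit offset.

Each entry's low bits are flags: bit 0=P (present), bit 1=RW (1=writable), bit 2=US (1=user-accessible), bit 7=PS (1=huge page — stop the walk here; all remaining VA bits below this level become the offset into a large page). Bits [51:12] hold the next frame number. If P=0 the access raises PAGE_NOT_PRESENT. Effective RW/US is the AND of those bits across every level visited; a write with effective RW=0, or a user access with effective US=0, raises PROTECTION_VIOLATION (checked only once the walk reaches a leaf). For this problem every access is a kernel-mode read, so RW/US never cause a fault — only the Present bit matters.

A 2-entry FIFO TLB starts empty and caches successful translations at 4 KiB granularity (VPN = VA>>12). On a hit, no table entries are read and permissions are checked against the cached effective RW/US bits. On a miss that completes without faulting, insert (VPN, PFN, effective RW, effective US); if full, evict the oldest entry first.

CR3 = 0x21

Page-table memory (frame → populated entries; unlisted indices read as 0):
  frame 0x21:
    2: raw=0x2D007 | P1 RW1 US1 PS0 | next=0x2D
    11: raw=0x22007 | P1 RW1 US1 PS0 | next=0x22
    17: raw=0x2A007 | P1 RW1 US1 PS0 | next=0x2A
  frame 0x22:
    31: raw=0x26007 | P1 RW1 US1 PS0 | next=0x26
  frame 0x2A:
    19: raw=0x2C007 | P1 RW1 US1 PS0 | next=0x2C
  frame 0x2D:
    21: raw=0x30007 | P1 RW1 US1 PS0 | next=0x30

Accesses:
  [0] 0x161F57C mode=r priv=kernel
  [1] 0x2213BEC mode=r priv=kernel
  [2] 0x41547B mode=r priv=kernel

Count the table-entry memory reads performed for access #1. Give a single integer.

Walk each access:
#0 VA=0x161F57C (r,kernel):
  L0 @0x21[11] → 0x22007  P=1,RW=1,US=1,PS=0
  L1 @0x22[31] → 0x26007  P=1,RW=1,US=1,PS=0
  ⇒ phys 0x2657C  [2 reads]
#1 VA=0x2213BEC (r,kernel):
  L0 @0x21[17] → 0x2A007  P=1,RW=1,US=1,PS=0
  L1 @0x2A[19] → 0x2C007  P=1,RW=1,US=1,PS=0
  ⇒ phys 0x2CBEC  [2 reads]
#2 VA=0x41547B (r,kernel):
  L0 @0x21[2] → 0x2D007  P=1,RW=1,US=1,PS=0
  L1 @0x2D[21] → 0x30007  P=1,RW=1,US=1,PS=0
  ⇒ phys 0x3047B  [2 reads]

Entries read for #1: 2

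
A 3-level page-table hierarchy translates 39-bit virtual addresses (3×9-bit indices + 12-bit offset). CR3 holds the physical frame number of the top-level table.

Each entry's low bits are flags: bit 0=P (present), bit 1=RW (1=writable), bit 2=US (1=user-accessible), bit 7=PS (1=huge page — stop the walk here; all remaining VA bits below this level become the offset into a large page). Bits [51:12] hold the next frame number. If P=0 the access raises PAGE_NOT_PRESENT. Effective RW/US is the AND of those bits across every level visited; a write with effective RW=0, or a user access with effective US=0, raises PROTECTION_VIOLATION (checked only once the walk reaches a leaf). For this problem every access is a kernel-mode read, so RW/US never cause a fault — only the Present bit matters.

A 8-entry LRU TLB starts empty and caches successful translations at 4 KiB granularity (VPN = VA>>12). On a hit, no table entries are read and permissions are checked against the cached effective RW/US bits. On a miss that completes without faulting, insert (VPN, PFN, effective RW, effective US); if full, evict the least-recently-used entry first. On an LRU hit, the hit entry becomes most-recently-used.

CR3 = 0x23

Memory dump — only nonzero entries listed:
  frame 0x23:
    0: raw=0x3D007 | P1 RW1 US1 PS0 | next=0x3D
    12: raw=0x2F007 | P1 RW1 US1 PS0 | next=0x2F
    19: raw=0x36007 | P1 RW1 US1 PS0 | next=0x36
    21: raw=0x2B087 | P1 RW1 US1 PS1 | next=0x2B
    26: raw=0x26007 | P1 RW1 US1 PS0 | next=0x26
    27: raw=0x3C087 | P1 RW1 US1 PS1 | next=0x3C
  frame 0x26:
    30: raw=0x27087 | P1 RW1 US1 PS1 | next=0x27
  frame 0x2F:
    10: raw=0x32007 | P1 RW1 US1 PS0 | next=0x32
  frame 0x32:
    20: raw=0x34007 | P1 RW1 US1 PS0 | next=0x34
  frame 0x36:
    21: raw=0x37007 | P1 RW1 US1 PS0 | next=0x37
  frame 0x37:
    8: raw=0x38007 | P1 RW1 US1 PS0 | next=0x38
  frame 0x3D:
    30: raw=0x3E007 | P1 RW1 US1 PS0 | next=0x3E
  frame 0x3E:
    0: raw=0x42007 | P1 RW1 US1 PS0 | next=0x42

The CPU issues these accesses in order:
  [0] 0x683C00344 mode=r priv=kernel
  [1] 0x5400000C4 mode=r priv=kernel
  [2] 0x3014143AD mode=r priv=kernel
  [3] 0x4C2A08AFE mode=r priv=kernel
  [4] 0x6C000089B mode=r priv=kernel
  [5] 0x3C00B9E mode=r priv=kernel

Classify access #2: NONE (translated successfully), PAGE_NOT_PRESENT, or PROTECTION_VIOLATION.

Walk each access:
#0 VA=0x683C00344 (r,kernel):
  L0: frame=0x23 idx=26 entry=0x26007 [P=1 RW=1 US=1 PS=0]
  L1: frame=0x26 idx=30 entry=0x27087 [P=1 RW=1 US=1 PS=1]
  → PA=0x27344 (huge @L1)  (2 entries read)
#1 VA=0x5400000C4 (r,kernel):
  L0: frame=0x23 idx=21 entry=0x2B087 [P=1 RW=1 US=1 PS=1]
  → PA=0x2B0C4 (huge @L0)  (1 entries read)
#2 VA=0x3014143AD (r,kernel):
  L0: frame=0x23 idx=12 entry=0x2F007 [P=1 RW=1 US=1 PS=0]
  L1: frame=0x2F idx=10 entry=0x32007 [P=1 RW=1 US=1 PS=0]
  L2: frame=0x32 idx=20 entry=0x34007 [P=1 RW=1 US=1 PS=0]
  → PA=0x343AD  (3 entries read)
#3 VA=0x4C2A08AFE (r,kernel):
  L0: frame=0x23 idx=19 entry=0x36007 [P=1 RW=1 US=1 PS=0]
  L1: frame=0x36 idx=21 entry=0x37007 [P=1 RW=1 US=1 PS=0]
  L2: frame=0x37 idx=8 entry=0x38007 [P=1 RW=1 US=1 PS=0]
  → PA=0x38AFE  (3 entries read)
#4 VA=0x6C000089B (r,kernel):
  L0: frame=0x23 idx=27 entry=0x3C087 [P=1 RW=1 US=1 PS=1]
  → PA=0x3C89B (huge @L0)  (1 entries read)
#5 VA=0x3C00B9E (r,kernel):
  L0: frame=0x23 idx=0 entry=0x3D007 [P=1 RW=1 US=1 PS=0]
  L1: frame=0x3D idx=30 entry=0x3E007 [P=1 RW=1 US=1 PS=0]
  L2: frame=0x3E idx=0 entry=0x42007 [P=1 RW=1 US=1 PS=0]
  → PA=0x42B9E  (3 entries read)

Access #2 fault: NONE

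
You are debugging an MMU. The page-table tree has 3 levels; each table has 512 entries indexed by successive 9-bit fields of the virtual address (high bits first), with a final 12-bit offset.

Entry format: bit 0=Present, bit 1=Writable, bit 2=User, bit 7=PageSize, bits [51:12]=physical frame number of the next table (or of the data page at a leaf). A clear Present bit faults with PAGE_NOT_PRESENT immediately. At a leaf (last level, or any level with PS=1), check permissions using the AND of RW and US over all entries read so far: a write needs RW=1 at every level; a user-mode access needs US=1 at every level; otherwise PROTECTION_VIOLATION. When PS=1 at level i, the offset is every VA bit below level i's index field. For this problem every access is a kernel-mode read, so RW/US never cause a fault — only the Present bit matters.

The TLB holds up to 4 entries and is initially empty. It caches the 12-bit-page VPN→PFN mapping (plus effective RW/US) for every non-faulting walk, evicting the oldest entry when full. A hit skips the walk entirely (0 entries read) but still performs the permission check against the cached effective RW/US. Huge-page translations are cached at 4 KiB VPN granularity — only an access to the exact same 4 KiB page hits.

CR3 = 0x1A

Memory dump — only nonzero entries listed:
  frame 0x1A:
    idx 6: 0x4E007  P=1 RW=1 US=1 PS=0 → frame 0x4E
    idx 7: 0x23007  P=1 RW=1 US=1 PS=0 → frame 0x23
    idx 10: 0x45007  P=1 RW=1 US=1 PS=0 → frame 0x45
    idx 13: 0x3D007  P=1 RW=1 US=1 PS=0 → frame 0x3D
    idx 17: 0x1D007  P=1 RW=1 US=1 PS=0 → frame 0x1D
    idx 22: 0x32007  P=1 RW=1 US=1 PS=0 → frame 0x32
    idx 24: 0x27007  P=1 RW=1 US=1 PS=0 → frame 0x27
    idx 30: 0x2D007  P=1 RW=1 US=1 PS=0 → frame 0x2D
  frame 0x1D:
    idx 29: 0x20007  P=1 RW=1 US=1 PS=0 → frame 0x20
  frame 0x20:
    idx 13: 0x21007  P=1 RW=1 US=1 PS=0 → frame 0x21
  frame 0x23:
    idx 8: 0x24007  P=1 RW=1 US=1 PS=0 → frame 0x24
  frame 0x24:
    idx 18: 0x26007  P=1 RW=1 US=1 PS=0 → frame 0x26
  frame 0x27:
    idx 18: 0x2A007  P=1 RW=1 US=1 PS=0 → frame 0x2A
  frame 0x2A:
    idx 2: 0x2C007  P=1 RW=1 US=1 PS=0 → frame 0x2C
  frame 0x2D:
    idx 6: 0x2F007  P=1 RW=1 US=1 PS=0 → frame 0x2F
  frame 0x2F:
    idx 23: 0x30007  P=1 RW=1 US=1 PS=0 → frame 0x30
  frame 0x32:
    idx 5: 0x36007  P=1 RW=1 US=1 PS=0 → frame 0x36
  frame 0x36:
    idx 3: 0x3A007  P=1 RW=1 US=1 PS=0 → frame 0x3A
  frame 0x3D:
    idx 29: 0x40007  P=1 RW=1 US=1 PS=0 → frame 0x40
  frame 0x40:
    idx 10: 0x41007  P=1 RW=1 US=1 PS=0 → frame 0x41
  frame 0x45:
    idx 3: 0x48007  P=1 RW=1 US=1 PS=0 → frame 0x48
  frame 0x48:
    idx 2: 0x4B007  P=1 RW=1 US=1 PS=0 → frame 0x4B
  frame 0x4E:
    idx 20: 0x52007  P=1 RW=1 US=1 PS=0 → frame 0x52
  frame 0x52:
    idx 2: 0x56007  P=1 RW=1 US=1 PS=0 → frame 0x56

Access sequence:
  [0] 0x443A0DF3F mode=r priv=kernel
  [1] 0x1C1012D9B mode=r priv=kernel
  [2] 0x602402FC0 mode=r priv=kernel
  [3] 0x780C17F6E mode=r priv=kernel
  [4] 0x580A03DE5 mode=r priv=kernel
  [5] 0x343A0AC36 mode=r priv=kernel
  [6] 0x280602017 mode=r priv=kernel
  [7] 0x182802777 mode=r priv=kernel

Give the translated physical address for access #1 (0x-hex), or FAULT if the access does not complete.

Trace:
#0 VA=0x443A0DF3F (r,kernel):
  L0: frame=0x1A idx=17 entry=0x1D007 [P=1 RW=1 US=1 PS=0]
  L1: frame=0x1D idx=29 entry=0x20007 [P=1 RW=1 US=1 PS=0]
  L2: frame=0x20 idx=13 entry=0x21007 [P=1 RW=1 US=1 PS=0]
  → PA=0x21F3F  (3 entries read)
#1 VA=0x1C1012D9B (r,kernel):
  L0: frame=0x1A idx=7 entry=0x23007 [P=1 RW=1 US=1 PS=0]
  L1: frame=0x23 idx=8 entry=0x24007 [P=1 RW=1 US=1 PS=0]
  L2: frame=0x24 idx=18 entry=0x26007 [P=1 RW=1 US=1 PS=0]
  → PA=0x26D9B  (3 entries read)
#2 VA=0x602402FC0 (r,kernel):
  L0: frame=0x1A idx=24 entry=0x27007 [P=1 RW=1 US=1 PS=0]
  L1: frame=0x27 idx=18 entry=0x2A007 [P=1 RW=1 US=1 PS=0]
  L2: frame=0x2A idx=2 entry=0x2C007 [P=1 RW=1 US=1 PS=0]
  → PA=0x2CFC0  (3 entries read)
#3 VA=0x780C17F6E (r,kernel):
  L0: frame=0x1A idx=30 entry=0x2D007 [P=1 RW=1 US=1 PS=0]
  L1: frame=0x2D idx=6 entry=0x2F007 [P=1 RW=1 US=1 PS=0]
  L2: frame=0x2F idx=23 entry=0x30007 [P=1 RW=1 US=1 PS=0]
  → PA=0x30F6E  (3 entries read)
#4 VA=0x580A03DE5 (r,kernel):
  L0: frame=0x1A idx=22 entry=0x32007 [P=1 RW=1 US=1 PS=0]
  L1: frame=0x32 idx=5 entry=0x36007 [P=1 RW=1 US=1 PS=0]
  L2: frame=0x36 idx=3 entry=0x3A007 [P=1 RW=1 US=1 PS=0]
  → PA=0x3ADE5  (3 entries read)
#5 VA=0x343A0AC36 (r,kernel):
  L0: frame=0x1A idx=13 entry=0x3D007 [P=1 RW=1 US=1 PS=0]
  L1: frame=0x3D idx=29 entry=0x40007 [P=1 RW=1 US=1 PS=0]
  L2: frame=0x40 idx=10 entry=0x41007 [P=1 RW=1 US=1 PS=0]
  → PA=0x41C36  (3 entries read)
#6 VA=0x280602017 (r,kernel):
  L0: frame=0x1A idx=10 entry=0x45007 [P=1 RW=1 US=1 PS=0]
  L1: frame=0x45 idx=3 entry=0x48007 [P=1 RW=1 US=1 PS=0]
  L2: frame=0x48 idx=2 entry=0x4B007 [P=1 RW=1 US=1 PS=0]
  → PA=0x4B017  (3 entries read)
#7 VA=0x182802777 (r,kernel):
  L0: frame=0x1A idx=6 entry=0x4E007 [P=1 RW=1 US=1 PS=0]
  L1: frame=0x4E idx=20 entry=0x52007 [P=1 RW=1 US=1 PS=0]
  L2: frame=0x52 idx=2 entry=0x56007 [P=1 RW=1 US=1 PS=0]
  → PA=0x56777  (3 entries read)

Access #1 PA: 0x26D9B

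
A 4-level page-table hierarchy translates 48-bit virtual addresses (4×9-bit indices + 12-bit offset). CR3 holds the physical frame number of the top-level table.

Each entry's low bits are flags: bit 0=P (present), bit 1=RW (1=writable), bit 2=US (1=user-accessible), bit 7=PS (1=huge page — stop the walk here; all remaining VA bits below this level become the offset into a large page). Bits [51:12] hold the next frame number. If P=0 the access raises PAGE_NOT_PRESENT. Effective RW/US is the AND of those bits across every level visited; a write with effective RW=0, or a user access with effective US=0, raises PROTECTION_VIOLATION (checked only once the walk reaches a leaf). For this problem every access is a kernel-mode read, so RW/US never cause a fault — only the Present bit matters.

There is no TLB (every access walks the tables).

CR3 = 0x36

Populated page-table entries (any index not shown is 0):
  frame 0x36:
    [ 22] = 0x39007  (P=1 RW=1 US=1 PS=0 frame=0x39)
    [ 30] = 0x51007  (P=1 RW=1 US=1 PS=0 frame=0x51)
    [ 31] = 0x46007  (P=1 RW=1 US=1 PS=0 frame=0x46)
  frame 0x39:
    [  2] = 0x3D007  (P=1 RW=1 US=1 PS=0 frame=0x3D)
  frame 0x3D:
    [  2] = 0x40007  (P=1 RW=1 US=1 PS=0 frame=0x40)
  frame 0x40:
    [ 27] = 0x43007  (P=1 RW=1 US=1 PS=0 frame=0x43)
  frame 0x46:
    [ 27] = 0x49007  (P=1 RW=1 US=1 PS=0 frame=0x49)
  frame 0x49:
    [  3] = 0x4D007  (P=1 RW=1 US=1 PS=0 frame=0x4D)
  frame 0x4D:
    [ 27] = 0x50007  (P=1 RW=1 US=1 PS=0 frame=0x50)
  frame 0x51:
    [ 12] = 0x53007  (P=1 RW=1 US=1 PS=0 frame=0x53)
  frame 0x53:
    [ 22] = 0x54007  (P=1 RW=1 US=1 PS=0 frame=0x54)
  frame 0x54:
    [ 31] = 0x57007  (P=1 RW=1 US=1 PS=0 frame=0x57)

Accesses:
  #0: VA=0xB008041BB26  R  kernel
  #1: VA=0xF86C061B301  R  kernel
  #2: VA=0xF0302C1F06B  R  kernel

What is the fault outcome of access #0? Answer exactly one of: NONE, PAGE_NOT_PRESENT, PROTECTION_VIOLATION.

Per-access translation:
#0 VA=0xB008041BB26 (r,kernel):
  lvl0: tbl 0x36, slot 22 ⇒ 0x39007 (P1/RW1/US1/PS0)
  lvl1: tbl 0x39, slot 2 ⇒ 0x3D007 (P1/RW1/US1/PS0)
  lvl2: tbl 0x3D, slot 2 ⇒ 0x40007 (P1/RW1/US1/PS0)
  lvl3: tbl 0x40, slot 27 ⇒ 0x43007 (P1/RW1/US1/PS0)
  → PA=0x43B26  (4 entries read)
#1 VA=0xF86C061B301 (r,kernel):
  lvl0: tbl 0x36, slot 31 ⇒ 0x46007 (P1/RW1/US1/PS0)
  lvl1: tbl 0x46, slot 27 ⇒ 0x49007 (P1/RW1/US1/PS0)
  lvl2: tbl 0x49, slot 3 ⇒ 0x4D007 (P1/RW1/US1/PS0)
  lvl3: tbl 0x4D, slot 27 ⇒ 0x50007 (P1/RW1/US1/PS0)
  → PA=0x50301  (4 entries read)
#2 VA=0xF0302C1F06B (r,kernel):
  lvl0: tbl 0x36, slot 30 ⇒ 0x51007 (P1/RW1/US1/PS0)
  lvl1: tbl 0x51, slot 12 ⇒ 0x53007 (P1/RW1/US1/PS0)
  lvl2: tbl 0x53, slot 22 ⇒ 0x54007 (P1/RW1/US1/PS0)
  lvl3: tbl 0x54, slot 31 ⇒ 0x57007 (P1/RW1/US1/PS0)
  → PA=0x5706B  (4 entries read)

Access #0 fault: NONE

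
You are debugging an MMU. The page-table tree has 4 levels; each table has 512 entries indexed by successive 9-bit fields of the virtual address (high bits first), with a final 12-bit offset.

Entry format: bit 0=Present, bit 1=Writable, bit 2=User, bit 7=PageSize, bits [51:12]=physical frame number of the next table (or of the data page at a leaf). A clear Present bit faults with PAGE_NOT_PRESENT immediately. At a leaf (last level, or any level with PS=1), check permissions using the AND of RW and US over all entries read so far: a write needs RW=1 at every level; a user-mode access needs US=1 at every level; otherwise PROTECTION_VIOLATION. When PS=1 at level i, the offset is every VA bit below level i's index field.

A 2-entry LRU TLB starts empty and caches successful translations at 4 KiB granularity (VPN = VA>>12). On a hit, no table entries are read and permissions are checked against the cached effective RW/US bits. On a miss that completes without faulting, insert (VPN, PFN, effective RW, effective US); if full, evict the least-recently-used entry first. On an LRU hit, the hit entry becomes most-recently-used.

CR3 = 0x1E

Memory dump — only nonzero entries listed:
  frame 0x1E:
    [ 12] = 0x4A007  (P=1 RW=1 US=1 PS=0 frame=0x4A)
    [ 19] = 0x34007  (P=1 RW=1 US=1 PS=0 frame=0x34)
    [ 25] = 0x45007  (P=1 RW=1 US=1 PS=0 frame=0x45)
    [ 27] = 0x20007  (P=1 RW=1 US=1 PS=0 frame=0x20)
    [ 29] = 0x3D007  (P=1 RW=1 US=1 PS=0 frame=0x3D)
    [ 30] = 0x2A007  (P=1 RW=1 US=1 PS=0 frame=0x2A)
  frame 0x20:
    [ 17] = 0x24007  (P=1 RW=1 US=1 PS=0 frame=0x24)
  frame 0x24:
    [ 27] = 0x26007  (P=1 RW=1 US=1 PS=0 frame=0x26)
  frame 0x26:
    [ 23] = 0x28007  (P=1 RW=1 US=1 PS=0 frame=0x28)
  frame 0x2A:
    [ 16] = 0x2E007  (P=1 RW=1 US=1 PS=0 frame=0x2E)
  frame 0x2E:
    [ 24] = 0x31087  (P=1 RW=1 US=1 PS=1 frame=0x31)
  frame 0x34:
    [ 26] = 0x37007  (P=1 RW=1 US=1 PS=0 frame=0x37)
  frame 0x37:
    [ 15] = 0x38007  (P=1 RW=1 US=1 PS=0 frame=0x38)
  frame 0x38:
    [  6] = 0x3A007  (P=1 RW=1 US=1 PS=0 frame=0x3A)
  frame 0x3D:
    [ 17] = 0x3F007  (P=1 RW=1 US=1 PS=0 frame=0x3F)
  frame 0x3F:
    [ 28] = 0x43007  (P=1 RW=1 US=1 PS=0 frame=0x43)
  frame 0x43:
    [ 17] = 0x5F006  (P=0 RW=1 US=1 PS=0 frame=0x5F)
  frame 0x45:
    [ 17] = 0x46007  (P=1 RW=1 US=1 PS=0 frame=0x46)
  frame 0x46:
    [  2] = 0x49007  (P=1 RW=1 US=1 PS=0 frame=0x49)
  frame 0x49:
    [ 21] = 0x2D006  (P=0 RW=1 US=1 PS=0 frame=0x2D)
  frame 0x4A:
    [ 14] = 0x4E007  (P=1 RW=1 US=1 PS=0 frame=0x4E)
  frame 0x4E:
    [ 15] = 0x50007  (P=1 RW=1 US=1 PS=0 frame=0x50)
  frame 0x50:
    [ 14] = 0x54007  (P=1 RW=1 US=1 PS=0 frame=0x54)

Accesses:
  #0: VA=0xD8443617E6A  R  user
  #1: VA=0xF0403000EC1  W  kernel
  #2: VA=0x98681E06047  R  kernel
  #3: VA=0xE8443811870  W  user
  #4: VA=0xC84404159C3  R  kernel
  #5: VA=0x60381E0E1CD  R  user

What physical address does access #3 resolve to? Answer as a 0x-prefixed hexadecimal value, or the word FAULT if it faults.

Per-access translation:
#0 VA=0xD8443617E6A (r,user):
  L0: frame=0x1E idx=27 entry=0x20007 [P=1 RW=1 US=1 PS=0]
  L1: frame=0x20 idx=17 entry=0x24007 [P=1 RW=1 US=1 PS=0]
  L2: frame=0x24 idx=27 entry=0x26007 [P=1 RW=1 US=1 PS=0]
  L3: frame=0x26 idx=23 entry=0x28007 [P=1 RW=1 US=1 PS=0]
  → PA=0x28E6A  (4 entries read)
#1 VA=0xF0403000EC1 (w,kernel):
  L0: frame=0x1E idx=30 entry=0x2A007 [P=1 RW=1 US=1 PS=0]
  L1: frame=0x2A idx=16 entry=0x2E007 [P=1 RW=1 US=1 PS=0]
  L2: frame=0x2E idx=24 entry=0x31087 [P=1 RW=1 US=1 PS=1]
  → PA=0x31EC1 (huge @L2)  (3 entries read)
#2 VA=0x98681E06047 (r,kernel):
  L0: frame=0x1E idx=19 entry=0x34007 [P=1 RW=1 US=1 PS=0]
  L1: frame=0x34 idx=26 entry=0x37007 [P=1 RW=1 US=1 PS=0]
  L2: frame=0x37 idx=15 entry=0x38007 [P=1 RW=1 US=1 PS=0]
  L3: frame=0x38 idx=6 entry=0x3A007 [P=1 RW=1 US=1 PS=0]
  → PA=0x3A047  (4 entries read)
#3 VA=0xE8443811870 (w,user):
  L0: frame=0x1E idx=29 entry=0x3D007 [P=1 RW=1 US=1 PS=0]
  L1: frame=0x3D idx=17 entry=0x3F007 [P=1 RW=1 US=1 PS=0]
  L2: frame=0x3F idx=28 entry=0x43007 [P=1 RW=1 US=1 PS=0]
  L3: frame=0x43 idx=17 entry=0x5F006 [P=0 RW=1 US=1 PS=0]
  ✗ PAGE_NOT_PRESENT  [4 reads]
#4 VA=0xC84404159C3 (r,kernel):
  L0: frame=0x1E idx=25 entry=0x45007 [P=1 RW=1 US=1 PS=0]
  L1: frame=0x45 idx=17 entry=0x46007 [P=1 RW=1 US=1 PS=0]
  L2: frame=0x46 idx=2 entry=0x49007 [P=1 RW=1 US=1 PS=0]
  L3: frame=0x49 idx=21 entry=0x2D006 [P=0 RW=1 US=1 PS=0]
  ✗ PAGE_NOT_PRESENT  [4 reads]
#5 VA=0x60381E0E1CD (r,user):
  L0: frame=0x1E idx=12 entry=0x4A007 [P=1 RW=1 US=1 PS=0]
  L1: frame=0x4A idx=14 entry=0x4E007 [P=1 RW=1 US=1 PS=0]
  L2: frame=0x4E idx=15 entry=0x50007 [P=1 RW=1 US=1 PS=0]
  L3: frame=0x50 idx=14 entry=0x54007 [P=1 RW=1 US=1 PS=0]
  → PA=0x541CD  (4 entries read)

Access #3 PA: FAULT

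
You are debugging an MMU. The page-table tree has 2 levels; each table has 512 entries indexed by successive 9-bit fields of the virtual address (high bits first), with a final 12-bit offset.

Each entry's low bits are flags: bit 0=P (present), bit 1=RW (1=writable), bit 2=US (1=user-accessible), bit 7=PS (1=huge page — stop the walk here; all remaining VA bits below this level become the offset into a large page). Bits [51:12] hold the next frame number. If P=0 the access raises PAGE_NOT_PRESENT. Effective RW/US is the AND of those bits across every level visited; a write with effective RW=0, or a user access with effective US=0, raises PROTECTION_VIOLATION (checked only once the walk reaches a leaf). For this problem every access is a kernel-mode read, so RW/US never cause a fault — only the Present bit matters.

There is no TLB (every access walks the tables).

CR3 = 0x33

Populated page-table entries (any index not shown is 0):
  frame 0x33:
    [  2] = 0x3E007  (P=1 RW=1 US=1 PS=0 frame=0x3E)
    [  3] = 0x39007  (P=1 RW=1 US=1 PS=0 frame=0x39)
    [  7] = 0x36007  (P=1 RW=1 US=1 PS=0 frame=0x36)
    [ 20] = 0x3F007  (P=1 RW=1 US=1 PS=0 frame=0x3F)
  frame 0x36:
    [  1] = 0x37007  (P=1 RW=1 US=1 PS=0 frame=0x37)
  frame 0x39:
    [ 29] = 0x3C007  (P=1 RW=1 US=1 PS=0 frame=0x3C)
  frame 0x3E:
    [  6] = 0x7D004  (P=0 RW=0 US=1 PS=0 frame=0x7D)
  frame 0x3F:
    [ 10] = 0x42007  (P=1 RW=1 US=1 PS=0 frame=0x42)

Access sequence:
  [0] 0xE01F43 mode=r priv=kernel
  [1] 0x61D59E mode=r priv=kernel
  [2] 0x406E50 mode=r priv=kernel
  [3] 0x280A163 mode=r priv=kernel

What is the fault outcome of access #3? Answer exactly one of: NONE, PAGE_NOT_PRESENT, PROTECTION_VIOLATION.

Trace:
#0 VA=0xE01F43 (r,kernel):
  L0 @0x33[7] → 0x36007  P=1,RW=1,US=1,PS=0
  L1 @0x36[1] → 0x37007  P=1,RW=1,US=1,PS=0
  ✓ 0x37F43  — 2 lookups
#1 VA=0x61D59E (r,kernel):
  L0 @0x33[3] → 0x39007  P=1,RW=1,US=1,PS=0
  L1 @0x39[29] → 0x3C007  P=1,RW=1,US=1,PS=0
  ✓ 0x3C59E  — 2 lookups
#2 VA=0x406E50 (r,kernel):
  L0 @0x33[2] → 0x3E007  P=1,RW=1,US=1,PS=0
  L1 @0x3E[6] → 0x7D004  P=0,RW=0,US=1,PS=0
  → PAGE_NOT_PRESENT  (2 entries read)
#3 VA=0x280A163 (r,kernel):
  L0 @0x33[20] → 0x3F007  P=1,RW=1,US=1,PS=0
  L1 @0x3F[10] → 0x42007  P=1,RW=1,US=1,PS=0
  ✓ 0x42163  — 2 lookups

Access #3 fault: NONE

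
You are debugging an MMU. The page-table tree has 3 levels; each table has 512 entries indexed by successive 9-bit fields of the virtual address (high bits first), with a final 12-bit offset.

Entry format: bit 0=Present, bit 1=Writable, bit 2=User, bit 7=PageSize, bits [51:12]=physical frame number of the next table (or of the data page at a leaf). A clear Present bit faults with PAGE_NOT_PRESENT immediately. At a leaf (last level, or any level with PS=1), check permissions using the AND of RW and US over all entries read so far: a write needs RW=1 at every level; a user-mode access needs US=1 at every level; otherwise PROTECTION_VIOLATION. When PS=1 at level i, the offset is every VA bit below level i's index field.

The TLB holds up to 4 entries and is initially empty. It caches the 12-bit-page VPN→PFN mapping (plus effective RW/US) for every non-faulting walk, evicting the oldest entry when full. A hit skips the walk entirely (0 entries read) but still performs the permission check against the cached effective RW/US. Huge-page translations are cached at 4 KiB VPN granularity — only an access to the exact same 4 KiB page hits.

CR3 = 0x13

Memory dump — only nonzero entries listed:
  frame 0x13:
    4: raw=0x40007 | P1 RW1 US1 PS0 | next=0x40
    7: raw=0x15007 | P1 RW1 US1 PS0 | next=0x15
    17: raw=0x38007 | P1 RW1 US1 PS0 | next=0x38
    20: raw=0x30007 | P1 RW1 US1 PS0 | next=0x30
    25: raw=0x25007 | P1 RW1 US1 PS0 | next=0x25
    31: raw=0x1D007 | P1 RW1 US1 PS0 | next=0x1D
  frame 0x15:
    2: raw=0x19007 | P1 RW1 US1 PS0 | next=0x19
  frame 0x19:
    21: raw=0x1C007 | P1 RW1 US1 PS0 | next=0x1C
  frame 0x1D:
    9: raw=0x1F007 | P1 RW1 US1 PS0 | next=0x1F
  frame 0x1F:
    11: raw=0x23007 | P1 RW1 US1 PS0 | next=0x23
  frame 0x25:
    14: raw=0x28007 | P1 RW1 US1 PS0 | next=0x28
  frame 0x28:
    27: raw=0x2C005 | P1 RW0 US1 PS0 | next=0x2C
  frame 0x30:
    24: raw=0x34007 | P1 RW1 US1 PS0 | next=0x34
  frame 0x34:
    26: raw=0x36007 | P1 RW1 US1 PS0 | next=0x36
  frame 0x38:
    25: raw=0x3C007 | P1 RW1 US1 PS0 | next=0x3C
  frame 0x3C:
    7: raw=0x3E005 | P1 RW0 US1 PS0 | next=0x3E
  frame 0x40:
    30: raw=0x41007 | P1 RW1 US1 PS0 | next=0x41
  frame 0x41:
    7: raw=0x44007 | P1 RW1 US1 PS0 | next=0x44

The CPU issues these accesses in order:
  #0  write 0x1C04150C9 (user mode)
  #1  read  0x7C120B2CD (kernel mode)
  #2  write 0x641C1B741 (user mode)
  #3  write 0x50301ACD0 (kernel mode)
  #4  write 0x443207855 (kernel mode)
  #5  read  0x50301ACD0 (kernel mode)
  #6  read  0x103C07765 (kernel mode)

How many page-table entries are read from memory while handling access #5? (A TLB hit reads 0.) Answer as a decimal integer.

Per-access translation:
#0 VA=0x1C04150C9 (w,user):
  lvl0: tbl 0x13, slot 7 ⇒ 0x15007 (P1/RW1/US1/PS0)
  lvl1: tbl 0x15, slot 2 ⇒ 0x19007 (P1/RW1/US1/PS0)
  lvl2: tbl 0x19, slot 21 ⇒ 0x1C007 (P1/RW1/US1/PS0)
  ⇒ phys 0x1C0C9  [3 reads]
#1 VA=0x7C120B2CD (r,kernel):
  lvl0: tbl 0x13, slot 31 ⇒ 0x1D007 (P1/RW1/US1/PS0)
  lvl1: tbl 0x1D, slot 9 ⇒ 0x1F007 (P1/RW1/US1/PS0)
  lvl2: tbl 0x1F, slot 11 ⇒ 0x23007 (P1/RW1/US1/PS0)
  ⇒ phys 0x232CD  [3 reads]
#2 VA=0x641C1B741 (w,user):
  lvl0: tbl 0x13, slot 25 ⇒ 0x25007 (P1/RW1/US1/PS0)
  lvl1: tbl 0x25, slot 14 ⇒ 0x28007 (P1/RW1/US1/PS0)
  lvl2: tbl 0x28, slot 27 ⇒ 0x2C005 (P1/RW0/US1/PS0)
  → PROTECTION_VIOLATION  (3 entries read)
#3 VA=0x50301ACD0 (w,kernel):
  lvl0: tbl 0x13, slot 20 ⇒ 0x30007 (P1/RW1/US1/PS0)
  lvl1: tbl 0x30, slot 24 ⇒ 0x34007 (P1/RW1/US1/PS0)
  lvl2: tbl 0x34, slot 26 ⇒ 0x36007 (P1/RW1/US1/PS0)
  ⇒ phys 0x36CD0  [3 reads]
#4 VA=0x443207855 (w,kernel):
  lvl0: tbl 0x13, slot 17 ⇒ 0x38007 (P1/RW1/US1/PS0)
  lvl1: tbl 0x38, slot 25 ⇒ 0x3C007 (P1/RW1/US1/PS0)
  lvl2: tbl 0x3C, slot 7 ⇒ 0x3E005 (P1/RW0/US1/PS0)
  → PROTECTION_VIOLATION  (3 entries read)
#5 VA=0x50301ACD0 (r,kernel):
  TLB hit vpn=0x50301A → PA=0x36CD0
#6 VA=0x103C07765 (r,kernel):
  lvl0: tbl 0x13, slot 4 ⇒ 0x40007 (P1/RW1/US1/PS0)
  lvl1: tbl 0x40, slot 30 ⇒ 0x41007 (P1/RW1/US1/PS0)
  lvl2: tbl 0x41, slot 7 ⇒ 0x44007 (P1/RW1/US1/PS0)
  ⇒ phys 0x44765  [3 reads]

Entries read for #5: 0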